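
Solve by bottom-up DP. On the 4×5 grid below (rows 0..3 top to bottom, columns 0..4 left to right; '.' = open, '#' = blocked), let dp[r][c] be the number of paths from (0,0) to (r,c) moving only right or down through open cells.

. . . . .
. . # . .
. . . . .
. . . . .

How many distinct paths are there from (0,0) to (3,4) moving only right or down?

r\c   0   1   2   3   4
  0   1   1   1   1   1
  1   1   2   0   1   2
  2   1   3   3   4   6
  3   1   4   7  11  17

17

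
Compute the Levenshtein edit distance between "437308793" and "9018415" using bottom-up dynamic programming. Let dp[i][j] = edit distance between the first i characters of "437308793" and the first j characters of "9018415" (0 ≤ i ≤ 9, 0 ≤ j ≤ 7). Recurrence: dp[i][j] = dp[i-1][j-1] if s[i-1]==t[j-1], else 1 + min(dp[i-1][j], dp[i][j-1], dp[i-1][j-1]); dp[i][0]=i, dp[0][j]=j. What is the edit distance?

8

   ''  9  0  1  8  4  1  5
''  0  1  2  3  4  5  6  7
 4  1  1  2  3  4  4  5  6
 3  2  2  2  3  4  5  5  6
 7  3  3  3  3  4  5  6  6
 3  4  4  4  4  4  5  6  7
 0  5  5  4  5  5  5  6  7
 8  6  6  5  5  5  6  6  7
 7  7  7  6  6  6  6  7  7
 9  8  7  7  7  7  7  7  8
 3  9  8  8  8  8  8  8  8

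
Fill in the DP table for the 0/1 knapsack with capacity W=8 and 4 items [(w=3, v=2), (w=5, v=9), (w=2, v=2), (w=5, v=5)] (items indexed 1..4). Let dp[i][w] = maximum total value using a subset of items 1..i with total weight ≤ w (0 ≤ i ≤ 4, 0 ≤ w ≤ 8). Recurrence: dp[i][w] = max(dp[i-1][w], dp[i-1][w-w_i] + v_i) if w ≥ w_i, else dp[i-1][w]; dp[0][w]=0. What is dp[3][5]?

i\w   0   1   2   3   4   5   6   7   8
  0   0   0   0   0   0   0   0   0   0
  1   0   0   0   2   2   2   2   2   2
  2   0   0   0   2   2   9   9   9  11
  3   0   0   2   2   2   9   9  11  11
  4   0   0   2   2   2   9   9  11  11

9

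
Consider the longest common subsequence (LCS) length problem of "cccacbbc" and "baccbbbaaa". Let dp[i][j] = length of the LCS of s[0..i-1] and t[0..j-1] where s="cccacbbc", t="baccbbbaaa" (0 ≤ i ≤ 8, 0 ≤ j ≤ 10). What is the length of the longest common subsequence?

   ''  b  a  c  c  b  b  b  a  a  a
''  0  0  0  0  0  0  0  0  0  0  0
 c  0  0  0  1  1  1  1  1  1  1  1
 c  0  0  0  1  2  2  2  2  2  2  2
 c  0  0  0  1  2  2  2  2  2  2  2
 a  0  0  1  1  2  2  2  2  3  3  3
 c  0  0  1  2  2  2  2  2  3  3  3
 b  0  1  1  2  2  3  3  3  3  3  3
 b  0  1  1  2  2  3  4  4  4  4  4
 c  0  1  1  2  3  3  4  4  4  4  4

4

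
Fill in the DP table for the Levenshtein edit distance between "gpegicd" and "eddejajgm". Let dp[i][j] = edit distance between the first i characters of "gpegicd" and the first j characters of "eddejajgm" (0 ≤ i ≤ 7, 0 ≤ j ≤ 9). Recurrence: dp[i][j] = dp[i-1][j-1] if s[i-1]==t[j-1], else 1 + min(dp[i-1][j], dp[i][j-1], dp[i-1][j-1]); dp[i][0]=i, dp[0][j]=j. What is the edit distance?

8

   ''  e  d  d  e  j  a  j  g  m
''  0  1  2  3  4  5  6  7  8  9
 g  1  1  2  3  4  5  6  7  7  8
 p  2  2  2  3  4  5  6  7  8  8
 e  3  2  3  3  3  4  5  6  7  8
 g  4  3  3  4  4  4  5  6  6  7
 i  5  4  4  4  5  5  5  6  7  7
 c  6  5  5  5  5  6  6  6  7  8
 d  7  6  5  5  6  6  7  7  7  8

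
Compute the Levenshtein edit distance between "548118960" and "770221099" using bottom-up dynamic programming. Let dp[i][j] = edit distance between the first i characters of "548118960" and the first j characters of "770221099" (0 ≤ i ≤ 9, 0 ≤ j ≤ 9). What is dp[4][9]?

8

   ''  7  7  0  2  2  1  0  9  9
''  0  1  2  3  4  5  6  7  8  9
 5  1  1  2  3  4  5  6  7  8  9
 4  2  2  2  3  4  5  6  7  8  9
 8  3  3  3  3  4  5  6  7  8  9
 1  4  4  4  4  4  5  5  6  7  8
 1  5  5  5  5  5  5  5  6  7  8
 8  6  6  6  6  6  6  6  6  7  8
 9  7  7  7  7  7  7  7  7  6  7
 6  8  8  8  8  8  8  8  8  7  7
 0  9  9  9  8  9  9  9  8  8  8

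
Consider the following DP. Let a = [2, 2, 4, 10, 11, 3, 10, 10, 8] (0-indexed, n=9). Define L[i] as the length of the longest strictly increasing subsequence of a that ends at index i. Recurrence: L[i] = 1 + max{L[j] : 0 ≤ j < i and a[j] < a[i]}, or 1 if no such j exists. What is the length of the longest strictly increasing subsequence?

4

   i    0    1    2    3    4    5    6    7    8
a[i]    2    2    4   10   11    3   10   10    8
L[i]    1    1    2    3    4    2    3    3    3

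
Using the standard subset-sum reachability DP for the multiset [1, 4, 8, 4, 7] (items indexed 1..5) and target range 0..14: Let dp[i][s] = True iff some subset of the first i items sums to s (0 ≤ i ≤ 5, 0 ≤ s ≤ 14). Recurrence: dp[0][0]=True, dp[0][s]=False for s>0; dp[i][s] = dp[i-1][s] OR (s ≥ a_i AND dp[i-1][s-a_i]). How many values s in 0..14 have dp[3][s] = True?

8

i\s   0   1   2   3   4   5   6   7   8   9  10  11  12  13  14
  0   T   F   F   F   F   F   F   F   F   F   F   F   F   F   F
  1   T   T   F   F   F   F   F   F   F   F   F   F   F   F   F
  2   T   T   F   F   T   T   F   F   F   F   F   F   F   F   F
  3   T   T   F   F   T   T   F   F   T   T   F   F   T   T   F
  4   T   T   F   F   T   T   F   F   T   T   F   F   T   T   F
  5   T   T   F   F   T   T   F   T   T   T   F   T   T   T   F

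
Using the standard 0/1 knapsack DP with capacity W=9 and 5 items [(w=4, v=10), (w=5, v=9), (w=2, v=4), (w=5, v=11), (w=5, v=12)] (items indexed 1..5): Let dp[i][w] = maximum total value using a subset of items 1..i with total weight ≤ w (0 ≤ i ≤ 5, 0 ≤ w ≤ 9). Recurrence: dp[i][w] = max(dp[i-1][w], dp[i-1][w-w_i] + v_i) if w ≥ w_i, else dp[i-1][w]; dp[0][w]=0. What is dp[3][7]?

14

i\w   0   1   2   3   4   5   6   7   8   9
  0   0   0   0   0   0   0   0   0   0   0
  1   0   0   0   0  10  10  10  10  10  10
  2   0   0   0   0  10  10  10  10  10  19
  3   0   0   4   4  10  10  14  14  14  19
  4   0   0   4   4  10  11  14  15  15  21
  5   0   0   4   4  10  12  14  16  16  22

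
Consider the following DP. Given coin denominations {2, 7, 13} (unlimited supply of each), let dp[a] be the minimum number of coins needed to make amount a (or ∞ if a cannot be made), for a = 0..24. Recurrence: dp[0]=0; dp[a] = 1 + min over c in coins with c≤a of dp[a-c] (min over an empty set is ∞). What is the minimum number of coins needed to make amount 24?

4

 a  0  1  2  3  4  5  6  7  8  9 10 11 12 13 14 15 16 17 18 19 20 21 22 23 24
dp  0  -  1  -  2  -  3  1  4  2  5  3  6  1  2  2  3  3  4  4  2  3  3  4  4
(- denotes ∞ / unreachable)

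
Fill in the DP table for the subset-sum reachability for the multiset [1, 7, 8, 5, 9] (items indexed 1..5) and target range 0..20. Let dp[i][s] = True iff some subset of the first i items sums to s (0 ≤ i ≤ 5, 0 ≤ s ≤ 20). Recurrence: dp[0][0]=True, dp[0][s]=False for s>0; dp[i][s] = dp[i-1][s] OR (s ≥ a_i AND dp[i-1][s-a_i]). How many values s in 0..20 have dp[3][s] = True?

i\s   0   1   2   3   4   5   6   7   8   9  10  11  12  13  14  15  16  17  18  19  20
  0   T   F   F   F   F   F   F   F   F   F   F   F   F   F   F   F   F   F   F   F   F
  1   T   T   F   F   F   F   F   F   F   F   F   F   F   F   F   F   F   F   F   F   F
  2   T   T   F   F   F   F   F   T   T   F   F   F   F   F   F   F   F   F   F   F   F
  3   T   T   F   F   F   F   F   T   T   T   F   F   F   F   F   T   T   F   F   F   F
  4   T   T   F   F   F   T   T   T   T   T   F   F   T   T   T   T   T   F   F   F   T
  5   T   T   F   F   F   T   T   T   T   T   T   F   T   T   T   T   T   T   T   F   T

7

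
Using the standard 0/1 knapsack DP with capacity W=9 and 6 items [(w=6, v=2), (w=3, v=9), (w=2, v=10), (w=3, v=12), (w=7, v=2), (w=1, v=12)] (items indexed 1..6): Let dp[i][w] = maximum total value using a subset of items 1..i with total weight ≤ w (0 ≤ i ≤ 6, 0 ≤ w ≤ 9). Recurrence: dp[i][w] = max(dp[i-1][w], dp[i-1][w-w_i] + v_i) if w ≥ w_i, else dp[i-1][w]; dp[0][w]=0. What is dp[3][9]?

i\w   0   1   2   3   4   5   6   7   8   9
  0   0   0   0   0   0   0   0   0   0   0
  1   0   0   0   0   0   0   2   2   2   2
  2   0   0   0   9   9   9   9   9   9  11
  3   0   0  10  10  10  19  19  19  19  19
  4   0   0  10  12  12  22  22  22  31  31
  5   0   0  10  12  12  22  22  22  31  31
  6   0  12  12  22  24  24  34  34  34  43

19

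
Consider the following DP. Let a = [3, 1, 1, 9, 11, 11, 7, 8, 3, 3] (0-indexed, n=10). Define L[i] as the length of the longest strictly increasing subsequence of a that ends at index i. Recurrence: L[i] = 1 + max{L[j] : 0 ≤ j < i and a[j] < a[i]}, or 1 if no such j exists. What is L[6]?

2

   i    0    1    2    3    4    5    6    7    8    9
a[i]    3    1    1    9   11   11    7    8    3    3
L[i]    1    1    1    2    3    3    2    3    2    2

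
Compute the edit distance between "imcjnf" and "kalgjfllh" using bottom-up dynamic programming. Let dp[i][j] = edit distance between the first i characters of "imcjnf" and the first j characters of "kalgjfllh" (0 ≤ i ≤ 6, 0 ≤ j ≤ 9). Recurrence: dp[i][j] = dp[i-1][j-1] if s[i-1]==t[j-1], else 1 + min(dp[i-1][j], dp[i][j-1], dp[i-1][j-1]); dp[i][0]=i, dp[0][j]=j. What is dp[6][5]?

   ''  k  a  l  g  j  f  l  l  h
''  0  1  2  3  4  5  6  7  8  9
 i  1  1  2  3  4  5  6  7  8  9
 m  2  2  2  3  4  5  6  7  8  9
 c  3  3  3  3  4  5  6  7  8  9
 j  4  4  4  4  4  4  5  6  7  8
 n  5  5  5  5  5  5  5  6  7  8
 f  6  6  6  6  6  6  5  6  7  8

6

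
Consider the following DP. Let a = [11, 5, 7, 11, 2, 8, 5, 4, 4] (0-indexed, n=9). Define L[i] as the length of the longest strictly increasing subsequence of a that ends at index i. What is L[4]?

1

   i    0    1    2    3    4    5    6    7    8
a[i]   11    5    7   11    2    8    5    4    4
L[i]    1    1    2    3    1    3    2    2    2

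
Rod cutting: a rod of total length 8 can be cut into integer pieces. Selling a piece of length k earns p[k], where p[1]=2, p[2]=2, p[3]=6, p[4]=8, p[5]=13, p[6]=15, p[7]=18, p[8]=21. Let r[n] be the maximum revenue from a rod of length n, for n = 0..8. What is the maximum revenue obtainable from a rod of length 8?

   n    0    1    2    3    4    5    6    7    8
r[n]    0    2    4    6    8   13   15   18   21

21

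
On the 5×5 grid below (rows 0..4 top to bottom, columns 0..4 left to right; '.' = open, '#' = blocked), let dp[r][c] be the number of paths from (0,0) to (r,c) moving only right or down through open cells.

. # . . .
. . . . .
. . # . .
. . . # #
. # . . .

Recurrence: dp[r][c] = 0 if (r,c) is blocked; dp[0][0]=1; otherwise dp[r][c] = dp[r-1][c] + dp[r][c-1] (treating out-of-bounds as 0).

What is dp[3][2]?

3

r\c   0   1   2   3   4
  0   1   0   0   0   0
  1   1   1   1   1   1
  2   1   2   0   1   2
  3   1   3   3   0   0
  4   1   0   3   3   3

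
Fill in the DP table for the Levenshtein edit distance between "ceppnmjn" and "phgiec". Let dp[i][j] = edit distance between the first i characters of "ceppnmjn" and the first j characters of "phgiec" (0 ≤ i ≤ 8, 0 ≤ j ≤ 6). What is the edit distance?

7

   ''  p  h  g  i  e  c
''  0  1  2  3  4  5  6
 c  1  1  2  3  4  5  5
 e  2  2  2  3  4  4  5
 p  3  2  3  3  4  5  5
 p  4  3  3  4  4  5  6
 n  5  4  4  4  5  5  6
 m  6  5  5  5  5  6  6
 j  7  6  6  6  6  6  7
 n  8  7  7  7  7  7  7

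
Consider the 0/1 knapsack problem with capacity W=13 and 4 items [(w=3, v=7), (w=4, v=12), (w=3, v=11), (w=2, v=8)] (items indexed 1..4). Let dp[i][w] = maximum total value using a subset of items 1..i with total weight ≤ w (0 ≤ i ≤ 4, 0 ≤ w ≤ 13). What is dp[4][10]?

i\w   0   1   2   3   4   5   6   7   8   9  10  11  12  13
  0   0   0   0   0   0   0   0   0   0   0   0   0   0   0
  1   0   0   0   7   7   7   7   7   7   7   7   7   7   7
  2   0   0   0   7  12  12  12  19  19  19  19  19  19  19
  3   0   0   0  11  12  12  18  23  23  23  30  30  30  30
  4   0   0   8  11  12  19  20  23  26  31  31  31  38  38

31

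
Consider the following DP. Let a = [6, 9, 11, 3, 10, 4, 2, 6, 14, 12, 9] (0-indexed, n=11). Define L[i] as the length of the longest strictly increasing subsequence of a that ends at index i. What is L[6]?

   i    0    1    2    3    4    5    6    7    8    9   10
a[i]    6    9   11    3   10    4    2    6   14   12    9
L[i]    1    2    3    1    3    2    1    3    4    4    4

1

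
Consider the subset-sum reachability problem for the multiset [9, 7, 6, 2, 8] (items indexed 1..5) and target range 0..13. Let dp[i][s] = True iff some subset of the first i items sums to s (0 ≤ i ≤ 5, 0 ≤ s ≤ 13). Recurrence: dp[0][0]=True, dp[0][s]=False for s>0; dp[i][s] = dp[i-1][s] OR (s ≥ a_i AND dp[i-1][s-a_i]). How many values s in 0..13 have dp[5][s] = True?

i\s   0   1   2   3   4   5   6   7   8   9  10  11  12  13
  0   T   F   F   F   F   F   F   F   F   F   F   F   F   F
  1   T   F   F   F   F   F   F   F   F   T   F   F   F   F
  2   T   F   F   F   F   F   F   T   F   T   F   F   F   F
  3   T   F   F   F   F   F   T   T   F   T   F   F   F   T
  4   T   F   T   F   F   F   T   T   T   T   F   T   F   T
  5   T   F   T   F   F   F   T   T   T   T   T   T   F   T

9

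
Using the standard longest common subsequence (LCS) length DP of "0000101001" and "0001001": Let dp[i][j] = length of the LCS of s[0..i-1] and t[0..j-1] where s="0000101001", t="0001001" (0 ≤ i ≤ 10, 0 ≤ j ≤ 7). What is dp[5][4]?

4

   ''  0  0  0  1  0  0  1
''  0  0  0  0  0  0  0  0
 0  0  1  1  1  1  1  1  1
 0  0  1  2  2  2  2  2  2
 0  0  1  2  3  3  3  3  3
 0  0  1  2  3  3  4  4  4
 1  0  1  2  3  4  4  4  5
 0  0  1  2  3  4  5  5  5
 1  0  1  2  3  4  5  5  6
 0  0  1  2  3  4  5  6  6
 0  0  1  2  3  4  5  6  6
 1  0  1  2  3  4  5  6  7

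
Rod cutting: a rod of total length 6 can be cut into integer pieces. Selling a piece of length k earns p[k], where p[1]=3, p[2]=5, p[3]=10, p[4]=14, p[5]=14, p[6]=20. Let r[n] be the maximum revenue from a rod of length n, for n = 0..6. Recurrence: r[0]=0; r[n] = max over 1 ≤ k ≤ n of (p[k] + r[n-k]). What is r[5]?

   n    0    1    2    3    4    5    6
r[n]    0    3    6   10   14   17   20

17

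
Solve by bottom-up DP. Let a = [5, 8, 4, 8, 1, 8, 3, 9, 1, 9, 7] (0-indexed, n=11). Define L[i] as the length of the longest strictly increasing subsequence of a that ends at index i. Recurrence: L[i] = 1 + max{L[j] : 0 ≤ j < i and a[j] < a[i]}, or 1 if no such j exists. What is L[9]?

3

   i    0    1    2    3    4    5    6    7    8    9   10
a[i]    5    8    4    8    1    8    3    9    1    9    7
L[i]    1    2    1    2    1    2    2    3    1    3    3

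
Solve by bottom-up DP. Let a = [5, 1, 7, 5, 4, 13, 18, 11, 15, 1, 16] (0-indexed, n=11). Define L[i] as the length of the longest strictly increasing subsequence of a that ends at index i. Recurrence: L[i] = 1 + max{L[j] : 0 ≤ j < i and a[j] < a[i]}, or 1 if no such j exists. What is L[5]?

   i    0    1    2    3    4    5    6    7    8    9   10
a[i]    5    1    7    5    4   13   18   11   15    1   16
L[i]    1    1    2    2    2    3    4    3    4    1    5

3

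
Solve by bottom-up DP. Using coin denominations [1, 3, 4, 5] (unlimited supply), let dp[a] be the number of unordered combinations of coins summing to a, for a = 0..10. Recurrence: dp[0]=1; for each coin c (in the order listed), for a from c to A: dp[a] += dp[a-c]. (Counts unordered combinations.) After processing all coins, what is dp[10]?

after  coin     0     1     2     3     4     5     6     7     8     9    10
          1     1     1     1     1     1     1     1     1     1     1     1
          3     1     1     1     2     2     2     3     3     3     4     4
          4     1     1     1     2     3     3     4     5     6     7     8
          5     1     1     1     2     3     4     5     6     8    10    12

12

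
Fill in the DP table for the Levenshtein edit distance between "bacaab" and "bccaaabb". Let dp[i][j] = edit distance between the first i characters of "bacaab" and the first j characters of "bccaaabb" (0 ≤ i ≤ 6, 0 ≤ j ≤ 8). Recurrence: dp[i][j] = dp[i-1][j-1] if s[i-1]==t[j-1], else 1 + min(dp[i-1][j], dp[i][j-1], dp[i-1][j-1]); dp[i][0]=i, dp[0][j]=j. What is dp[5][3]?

3

   ''  b  c  c  a  a  a  b  b
''  0  1  2  3  4  5  6  7  8
 b  1  0  1  2  3  4  5  6  7
 a  2  1  1  2  2  3  4  5  6
 c  3  2  1  1  2  3  4  5  6
 a  4  3  2  2  1  2  3  4  5
 a  5  4  3  3  2  1  2  3  4
 b  6  5  4  4  3  2  2  2  3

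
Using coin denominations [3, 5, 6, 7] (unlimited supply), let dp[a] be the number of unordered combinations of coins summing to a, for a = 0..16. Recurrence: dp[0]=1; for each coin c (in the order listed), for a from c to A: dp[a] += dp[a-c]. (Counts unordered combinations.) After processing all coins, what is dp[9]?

after  coin     0     1     2     3     4     5     6     7     8     9    10    11    12    13    14    15    16
          3     1     0     0     1     0     0     1     0     0     1     0     0     1     0     0     1     0
          5     1     0     0     1     0     1     1     0     1     1     1     1     1     1     1     2     1
          6     1     0     0     1     0     1     2     0     1     2     1     2     3     1     2     4     2
          7     1     0     0     1     0     1     2     1     1     2     2     2     4     3     3     5     4

2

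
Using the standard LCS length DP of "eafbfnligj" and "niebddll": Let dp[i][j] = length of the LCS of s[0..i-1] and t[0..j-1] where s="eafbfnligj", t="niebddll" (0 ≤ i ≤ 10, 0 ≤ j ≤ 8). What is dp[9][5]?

2

   ''  n  i  e  b  d  d  l  l
''  0  0  0  0  0  0  0  0  0
 e  0  0  0  1  1  1  1  1  1
 a  0  0  0  1  1  1  1  1  1
 f  0  0  0  1  1  1  1  1  1
 b  0  0  0  1  2  2  2  2  2
 f  0  0  0  1  2  2  2  2  2
 n  0  1  1  1  2  2  2  2  2
 l  0  1  1  1  2  2  2  3  3
 i  0  1  2  2  2  2  2  3  3
 g  0  1  2  2  2  2  2  3  3
 j  0  1  2  2  2  2  2  3  3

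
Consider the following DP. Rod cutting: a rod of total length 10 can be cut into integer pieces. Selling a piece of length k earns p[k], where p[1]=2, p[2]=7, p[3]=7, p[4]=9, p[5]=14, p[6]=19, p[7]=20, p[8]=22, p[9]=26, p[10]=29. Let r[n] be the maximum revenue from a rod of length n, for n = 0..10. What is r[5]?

   n    0    1    2    3    4    5    6    7    8    9   10
r[n]    0    2    7    9   14   16   21   23   28   30   35

16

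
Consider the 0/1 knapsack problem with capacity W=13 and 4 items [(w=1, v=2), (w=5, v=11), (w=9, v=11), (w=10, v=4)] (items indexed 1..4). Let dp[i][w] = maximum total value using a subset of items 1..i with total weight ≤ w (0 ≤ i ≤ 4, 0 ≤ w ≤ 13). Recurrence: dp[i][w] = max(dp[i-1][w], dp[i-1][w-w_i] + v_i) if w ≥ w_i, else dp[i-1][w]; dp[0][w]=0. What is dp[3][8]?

13

i\w   0   1   2   3   4   5   6   7   8   9  10  11  12  13
  0   0   0   0   0   0   0   0   0   0   0   0   0   0   0
  1   0   2   2   2   2   2   2   2   2   2   2   2   2   2
  2   0   2   2   2   2  11  13  13  13  13  13  13  13  13
  3   0   2   2   2   2  11  13  13  13  13  13  13  13  13
  4   0   2   2   2   2  11  13  13  13  13  13  13  13  13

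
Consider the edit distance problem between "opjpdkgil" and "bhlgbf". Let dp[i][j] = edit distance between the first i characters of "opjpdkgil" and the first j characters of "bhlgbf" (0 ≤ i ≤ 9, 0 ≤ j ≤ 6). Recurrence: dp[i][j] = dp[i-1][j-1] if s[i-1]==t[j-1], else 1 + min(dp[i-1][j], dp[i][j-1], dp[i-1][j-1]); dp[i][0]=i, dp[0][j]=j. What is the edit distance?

8

   ''  b  h  l  g  b  f
''  0  1  2  3  4  5  6
 o  1  1  2  3  4  5  6
 p  2  2  2  3  4  5  6
 j  3  3  3  3  4  5  6
 p  4  4  4  4  4  5  6
 d  5  5  5  5  5  5  6
 k  6  6  6  6  6  6  6
 g  7  7  7  7  6  7  7
 i  8  8  8  8  7  7  8
 l  9  9  9  8  8  8  8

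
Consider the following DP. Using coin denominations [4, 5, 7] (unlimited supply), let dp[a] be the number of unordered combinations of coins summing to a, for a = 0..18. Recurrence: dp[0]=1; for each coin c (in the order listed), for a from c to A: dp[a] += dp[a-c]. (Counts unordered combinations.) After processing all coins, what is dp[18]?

2

after  coin     0     1     2     3     4     5     6     7     8     9    10    11    12    13    14    15    16    17    18
          4     1     0     0     0     1     0     0     0     1     0     0     0     1     0     0     0     1     0     0
          5     1     0     0     0     1     1     0     0     1     1     1     0     1     1     1     1     1     1     1
          7     1     0     0     0     1     1     0     1     1     1     1     1     2     1     2     2     2     2     2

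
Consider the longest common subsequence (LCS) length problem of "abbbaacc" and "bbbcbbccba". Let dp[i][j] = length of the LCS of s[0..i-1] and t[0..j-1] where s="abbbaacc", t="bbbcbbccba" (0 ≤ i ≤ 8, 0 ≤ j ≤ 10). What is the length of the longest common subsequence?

5

   ''  b  b  b  c  b  b  c  c  b  a
''  0  0  0  0  0  0  0  0  0  0  0
 a  0  0  0  0  0  0  0  0  0  0  1
 b  0  1  1  1  1  1  1  1  1  1  1
 b  0  1  2  2  2  2  2  2  2  2  2
 b  0  1  2  3  3  3  3  3  3  3  3
 a  0  1  2  3  3  3  3  3  3  3  4
 a  0  1  2  3  3  3  3  3  3  3  4
 c  0  1  2  3  4  4  4  4  4  4  4
 c  0  1  2  3  4  4  4  5  5  5  5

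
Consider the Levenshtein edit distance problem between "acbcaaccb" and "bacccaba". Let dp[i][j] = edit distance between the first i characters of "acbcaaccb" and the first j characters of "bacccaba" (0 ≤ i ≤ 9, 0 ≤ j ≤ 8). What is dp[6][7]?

3

   ''  b  a  c  c  c  a  b  a
''  0  1  2  3  4  5  6  7  8
 a  1  1  1  2  3  4  5  6  7
 c  2  2  2  1  2  3  4  5  6
 b  3  2  3  2  2  3  4  4  5
 c  4  3  3  3  2  2  3  4  5
 a  5  4  3  4  3  3  2  3  4
 a  6  5  4  4  4  4  3  3  3
 c  7  6  5  4  4  4  4  4  4
 c  8  7  6  5  4  4  5  5  5
 b  9  8  7  6  5  5  5  5  6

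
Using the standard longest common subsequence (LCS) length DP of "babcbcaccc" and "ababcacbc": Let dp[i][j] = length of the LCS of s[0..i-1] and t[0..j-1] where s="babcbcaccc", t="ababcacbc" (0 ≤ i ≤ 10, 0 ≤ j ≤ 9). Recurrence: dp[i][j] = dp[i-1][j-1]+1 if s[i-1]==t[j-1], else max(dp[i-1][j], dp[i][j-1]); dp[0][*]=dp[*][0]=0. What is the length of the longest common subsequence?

7

   ''  a  b  a  b  c  a  c  b  c
''  0  0  0  0  0  0  0  0  0  0
 b  0  0  1  1  1  1  1  1  1  1
 a  0  1  1  2  2  2  2  2  2  2
 b  0  1  2  2  3  3  3  3  3  3
 c  0  1  2  2  3  4  4  4  4  4
 b  0  1  2  2  3  4  4  4  5  5
 c  0  1  2  2  3  4  4  5  5  6
 a  0  1  2  3  3  4  5  5  5  6
 c  0  1  2  3  3  4  5  6  6  6
 c  0  1  2  3  3  4  5  6  6  7
 c  0  1  2  3  3  4  5  6  6  7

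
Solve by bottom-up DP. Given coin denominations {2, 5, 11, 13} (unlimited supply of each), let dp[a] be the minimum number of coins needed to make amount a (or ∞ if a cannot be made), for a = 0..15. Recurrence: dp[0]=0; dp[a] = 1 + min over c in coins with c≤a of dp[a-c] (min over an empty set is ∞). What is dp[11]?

 a  0  1  2  3  4  5  6  7  8  9 10 11 12 13 14 15
dp  0  -  1  -  2  1  3  2  4  3  2  1  3  1  4  2
(- denotes ∞ / unreachable)

1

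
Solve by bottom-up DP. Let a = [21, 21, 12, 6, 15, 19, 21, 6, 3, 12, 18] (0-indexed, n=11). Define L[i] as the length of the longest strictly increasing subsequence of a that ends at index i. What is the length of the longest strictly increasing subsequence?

   i    0    1    2    3    4    5    6    7    8    9   10
a[i]   21   21   12    6   15   19   21    6    3   12   18
L[i]    1    1    1    1    2    3    4    1    1    2    3

4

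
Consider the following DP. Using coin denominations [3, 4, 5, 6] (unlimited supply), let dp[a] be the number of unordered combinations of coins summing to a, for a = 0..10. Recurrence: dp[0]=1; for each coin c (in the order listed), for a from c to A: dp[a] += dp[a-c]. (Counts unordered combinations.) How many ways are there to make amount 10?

after  coin     0     1     2     3     4     5     6     7     8     9    10
          3     1     0     0     1     0     0     1     0     0     1     0
          4     1     0     0     1     1     0     1     1     1     1     1
          5     1     0     0     1     1     1     1     1     2     2     2
          6     1     0     0     1     1     1     2     1     2     3     3

3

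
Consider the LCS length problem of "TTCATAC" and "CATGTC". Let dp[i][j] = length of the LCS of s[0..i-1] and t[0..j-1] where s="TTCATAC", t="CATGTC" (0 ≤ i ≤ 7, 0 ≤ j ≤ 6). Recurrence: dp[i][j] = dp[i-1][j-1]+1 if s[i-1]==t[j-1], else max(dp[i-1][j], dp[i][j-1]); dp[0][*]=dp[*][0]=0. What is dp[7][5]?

   ''  C  A  T  G  T  C
''  0  0  0  0  0  0  0
 T  0  0  0  1  1  1  1
 T  0  0  0  1  1  2  2
 C  0  1  1  1  1  2  3
 A  0  1  2  2  2  2  3
 T  0  1  2  3  3  3  3
 A  0  1  2  3  3  3  3
 C  0  1  2  3  3  3  4

3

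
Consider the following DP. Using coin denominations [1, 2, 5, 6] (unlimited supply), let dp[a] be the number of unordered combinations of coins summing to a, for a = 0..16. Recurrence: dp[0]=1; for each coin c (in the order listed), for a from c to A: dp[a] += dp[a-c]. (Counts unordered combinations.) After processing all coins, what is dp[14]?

25

after  coin     0     1     2     3     4     5     6     7     8     9    10    11    12    13    14    15    16
          1     1     1     1     1     1     1     1     1     1     1     1     1     1     1     1     1     1
          2     1     1     2     2     3     3     4     4     5     5     6     6     7     7     8     8     9
          5     1     1     2     2     3     4     5     6     7     8    10    11    13    14    16    18    20
          6     1     1     2     2     3     4     6     7     9    10    13    15    19    21    25    28    33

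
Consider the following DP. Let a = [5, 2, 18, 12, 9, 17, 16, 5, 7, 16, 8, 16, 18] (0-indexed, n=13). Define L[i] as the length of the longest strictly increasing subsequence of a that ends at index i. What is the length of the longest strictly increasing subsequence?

6

   i    0    1    2    3    4    5    6    7    8    9   10   11   12
a[i]    5    2   18   12    9   17   16    5    7   16    8   16   18
L[i]    1    1    2    2    2    3    3    2    3    4    4    5    6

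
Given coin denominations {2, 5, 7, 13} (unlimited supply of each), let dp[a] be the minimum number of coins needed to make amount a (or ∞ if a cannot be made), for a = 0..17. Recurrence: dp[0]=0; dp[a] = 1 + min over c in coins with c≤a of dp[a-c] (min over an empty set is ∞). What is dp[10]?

 a  0  1  2  3  4  5  6  7  8  9 10 11 12 13 14 15 16 17
dp  0  -  1  -  2  1  3  1  4  2  2  3  2  1  2  2  3  3
(- denotes ∞ / unreachable)

2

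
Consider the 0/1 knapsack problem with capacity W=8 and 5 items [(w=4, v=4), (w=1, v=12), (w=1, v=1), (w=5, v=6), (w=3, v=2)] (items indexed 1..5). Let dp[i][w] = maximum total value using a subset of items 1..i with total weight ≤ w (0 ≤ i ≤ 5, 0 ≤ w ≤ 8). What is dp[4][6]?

18

i\w   0   1   2   3   4   5   6   7   8
  0   0   0   0   0   0   0   0   0   0
  1   0   0   0   0   4   4   4   4   4
  2   0  12  12  12  12  16  16  16  16
  3   0  12  13  13  13  16  17  17  17
  4   0  12  13  13  13  16  18  19  19
  5   0  12  13  13  14  16  18  19  19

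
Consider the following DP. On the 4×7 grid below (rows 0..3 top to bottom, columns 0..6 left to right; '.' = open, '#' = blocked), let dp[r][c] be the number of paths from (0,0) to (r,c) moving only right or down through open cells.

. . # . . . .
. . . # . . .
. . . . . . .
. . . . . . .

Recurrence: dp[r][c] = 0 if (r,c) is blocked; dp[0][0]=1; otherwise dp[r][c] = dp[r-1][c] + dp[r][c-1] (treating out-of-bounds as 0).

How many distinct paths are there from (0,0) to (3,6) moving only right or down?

r\c   0   1   2   3   4   5   6
  0   1   1   0   0   0   0   0
  1   1   2   2   0   0   0   0
  2   1   3   5   5   5   5   5
  3   1   4   9  14  19  24  29

29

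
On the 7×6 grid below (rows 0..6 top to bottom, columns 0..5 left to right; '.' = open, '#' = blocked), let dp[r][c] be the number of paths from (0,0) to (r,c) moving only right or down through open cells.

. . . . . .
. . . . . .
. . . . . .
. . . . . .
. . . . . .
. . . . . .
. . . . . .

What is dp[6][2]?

28

r\c   0   1   2   3   4   5
  0   1   1   1   1   1   1
  1   1   2   3   4   5   6
  2   1   3   6  10  15  21
  3   1   4  10  20  35  56
  4   1   5  15  35  70 126
  5   1   6  21  56 126 252
  6   1   7  28  84 210 462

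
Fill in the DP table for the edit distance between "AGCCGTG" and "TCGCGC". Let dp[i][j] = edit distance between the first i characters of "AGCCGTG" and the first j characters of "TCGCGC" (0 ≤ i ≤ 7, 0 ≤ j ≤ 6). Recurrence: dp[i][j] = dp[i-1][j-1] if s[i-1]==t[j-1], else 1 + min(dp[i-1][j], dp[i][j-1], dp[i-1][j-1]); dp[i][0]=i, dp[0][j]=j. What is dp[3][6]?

4

   ''  T  C  G  C  G  C
''  0  1  2  3  4  5  6
 A  1  1  2  3  4  5  6
 G  2  2  2  2  3  4  5
 C  3  3  2  3  2  3  4
 C  4  4  3  3  3  3  3
 G  5  5  4  3  4  3  4
 T  6  5  5  4  4  4  4
 G  7  6  6  5  5  4  5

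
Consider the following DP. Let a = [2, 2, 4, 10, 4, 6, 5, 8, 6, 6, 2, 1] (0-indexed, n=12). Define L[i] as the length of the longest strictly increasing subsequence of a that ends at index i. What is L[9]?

   i    0    1    2    3    4    5    6    7    8    9   10   11
a[i]    2    2    4   10    4    6    5    8    6    6    2    1
L[i]    1    1    2    3    2    3    3    4    4    4    1    1

4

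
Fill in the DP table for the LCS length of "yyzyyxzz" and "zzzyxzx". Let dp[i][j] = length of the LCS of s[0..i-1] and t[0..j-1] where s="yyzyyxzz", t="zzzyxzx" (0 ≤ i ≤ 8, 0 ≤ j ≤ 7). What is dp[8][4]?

   ''  z  z  z  y  x  z  x
''  0  0  0  0  0  0  0  0
 y  0  0  0  0  1  1  1  1
 y  0  0  0  0  1  1  1  1
 z  0  1  1  1  1  1  2  2
 y  0  1  1  1  2  2  2  2
 y  0  1  1  1  2  2  2  2
 x  0  1  1  1  2  3  3  3
 z  0  1  2  2  2  3  4  4
 z  0  1  2  3  3  3  4  4

3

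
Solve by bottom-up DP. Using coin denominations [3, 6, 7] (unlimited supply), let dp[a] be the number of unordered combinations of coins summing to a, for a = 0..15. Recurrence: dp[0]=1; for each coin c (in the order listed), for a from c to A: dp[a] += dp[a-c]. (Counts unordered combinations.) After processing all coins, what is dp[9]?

after  coin     0     1     2     3     4     5     6     7     8     9    10    11    12    13    14    15
          3     1     0     0     1     0     0     1     0     0     1     0     0     1     0     0     1
          6     1     0     0     1     0     0     2     0     0     2     0     0     3     0     0     3
          7     1     0     0     1     0     0     2     1     0     2     1     0     3     2     1     3

2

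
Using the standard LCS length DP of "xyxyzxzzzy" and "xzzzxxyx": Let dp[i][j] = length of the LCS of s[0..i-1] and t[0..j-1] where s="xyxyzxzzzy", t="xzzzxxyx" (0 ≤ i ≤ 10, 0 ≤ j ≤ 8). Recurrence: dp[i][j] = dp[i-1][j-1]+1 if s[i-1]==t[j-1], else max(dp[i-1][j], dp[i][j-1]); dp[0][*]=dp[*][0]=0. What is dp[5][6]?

   ''  x  z  z  z  x  x  y  x
''  0  0  0  0  0  0  0  0  0
 x  0  1  1  1  1  1  1  1  1
 y  0  1  1  1  1  1  1  2  2
 x  0  1  1  1  1  2  2  2  3
 y  0  1  1  1  1  2  2  3  3
 z  0  1  2  2  2  2  2  3  3
 x  0  1  2  2  2  3  3  3  4
 z  0  1  2  3  3  3  3  3  4
 z  0  1  2  3  4  4  4  4  4
 z  0  1  2  3  4  4  4  4  4
 y  0  1  2  3  4  4  4  5  5

2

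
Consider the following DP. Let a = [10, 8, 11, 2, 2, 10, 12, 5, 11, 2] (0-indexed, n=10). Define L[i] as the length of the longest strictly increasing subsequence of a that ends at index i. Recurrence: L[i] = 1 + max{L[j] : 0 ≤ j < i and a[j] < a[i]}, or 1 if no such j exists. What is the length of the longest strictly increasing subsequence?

   i    0    1    2    3    4    5    6    7    8    9
a[i]   10    8   11    2    2   10   12    5   11    2
L[i]    1    1    2    1    1    2    3    2    3    1

3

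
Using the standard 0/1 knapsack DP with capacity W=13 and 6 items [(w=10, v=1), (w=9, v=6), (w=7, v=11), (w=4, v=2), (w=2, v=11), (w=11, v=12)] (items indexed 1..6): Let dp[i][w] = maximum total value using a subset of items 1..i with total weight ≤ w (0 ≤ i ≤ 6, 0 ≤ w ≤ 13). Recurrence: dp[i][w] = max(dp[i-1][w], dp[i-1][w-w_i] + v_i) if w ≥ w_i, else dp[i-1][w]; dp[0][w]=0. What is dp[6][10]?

i\w   0   1   2   3   4   5   6   7   8   9  10  11  12  13
  0   0   0   0   0   0   0   0   0   0   0   0   0   0   0
  1   0   0   0   0   0   0   0   0   0   0   1   1   1   1
  2   0   0   0   0   0   0   0   0   0   6   6   6   6   6
  3   0   0   0   0   0   0   0  11  11  11  11  11  11  11
  4   0   0   0   0   2   2   2  11  11  11  11  13  13  13
  5   0   0  11  11  11  11  13  13  13  22  22  22  22  24
  6   0   0  11  11  11  11  13  13  13  22  22  22  22  24

22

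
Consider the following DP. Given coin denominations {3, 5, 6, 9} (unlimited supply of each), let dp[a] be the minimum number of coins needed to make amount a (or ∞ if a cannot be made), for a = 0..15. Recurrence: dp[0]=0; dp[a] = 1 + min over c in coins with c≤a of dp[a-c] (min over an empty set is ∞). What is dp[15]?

2

 a  0  1  2  3  4  5  6  7  8  9 10 11 12 13 14 15
dp  0  -  -  1  -  1  1  -  2  1  2  2  2  3  2  2
(- denotes ∞ / unreachable)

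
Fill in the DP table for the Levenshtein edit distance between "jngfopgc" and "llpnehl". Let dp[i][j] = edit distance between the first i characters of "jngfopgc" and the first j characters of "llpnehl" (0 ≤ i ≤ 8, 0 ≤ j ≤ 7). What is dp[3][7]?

   ''  l  l  p  n  e  h  l
''  0  1  2  3  4  5  6  7
 j  1  1  2  3  4  5  6  7
 n  2  2  2  3  3  4  5  6
 g  3  3  3  3  4  4  5  6
 f  4  4  4  4  4  5  5  6
 o  5  5  5  5  5  5  6  6
 p  6  6  6  5  6  6  6  7
 g  7  7  7  6  6  7  7  7
 c  8  8  8  7  7  7  8  8

6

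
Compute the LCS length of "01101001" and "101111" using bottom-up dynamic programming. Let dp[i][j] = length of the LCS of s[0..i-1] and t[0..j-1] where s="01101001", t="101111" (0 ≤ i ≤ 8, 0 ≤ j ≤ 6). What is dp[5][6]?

   ''  1  0  1  1  1  1
''  0  0  0  0  0  0  0
 0  0  0  1  1  1  1  1
 1  0  1  1  2  2  2  2
 1  0  1  1  2  3  3  3
 0  0  1  2  2  3  3  3
 1  0  1  2  3  3  4  4
 0  0  1  2  3  3  4  4
 0  0  1  2  3  3  4  4
 1  0  1  2  3  4  4  5

4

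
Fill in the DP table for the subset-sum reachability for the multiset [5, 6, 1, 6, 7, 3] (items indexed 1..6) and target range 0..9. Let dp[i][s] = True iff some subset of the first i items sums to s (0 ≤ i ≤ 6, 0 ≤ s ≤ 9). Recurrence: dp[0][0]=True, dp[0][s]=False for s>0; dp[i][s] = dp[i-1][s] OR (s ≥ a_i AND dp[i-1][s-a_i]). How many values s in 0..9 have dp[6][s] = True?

i\s   0   1   2   3   4   5   6   7   8   9
  0   T   F   F   F   F   F   F   F   F   F
  1   T   F   F   F   F   T   F   F   F   F
  2   T   F   F   F   F   T   T   F   F   F
  3   T   T   F   F   F   T   T   T   F   F
  4   T   T   F   F   F   T   T   T   F   F
  5   T   T   F   F   F   T   T   T   T   F
  6   T   T   F   T   T   T   T   T   T   T

9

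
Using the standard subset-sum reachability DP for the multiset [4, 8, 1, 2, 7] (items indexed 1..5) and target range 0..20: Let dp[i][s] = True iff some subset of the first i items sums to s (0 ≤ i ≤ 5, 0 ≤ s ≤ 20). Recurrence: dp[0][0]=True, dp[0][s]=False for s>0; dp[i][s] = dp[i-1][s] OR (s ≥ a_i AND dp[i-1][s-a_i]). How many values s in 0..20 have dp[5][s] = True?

i\s   0   1   2   3   4   5   6   7   8   9  10  11  12  13  14  15  16  17  18  19  20
  0   T   F   F   F   F   F   F   F   F   F   F   F   F   F   F   F   F   F   F   F   F
  1   T   F   F   F   T   F   F   F   F   F   F   F   F   F   F   F   F   F   F   F   F
  2   T   F   F   F   T   F   F   F   T   F   F   F   T   F   F   F   F   F   F   F   F
  3   T   T   F   F   T   T   F   F   T   T   F   F   T   T   F   F   F   F   F   F   F
  4   T   T   T   T   T   T   T   T   T   T   T   T   T   T   T   T   F   F   F   F   F
  5   T   T   T   T   T   T   T   T   T   T   T   T   T   T   T   T   T   T   T   T   T

21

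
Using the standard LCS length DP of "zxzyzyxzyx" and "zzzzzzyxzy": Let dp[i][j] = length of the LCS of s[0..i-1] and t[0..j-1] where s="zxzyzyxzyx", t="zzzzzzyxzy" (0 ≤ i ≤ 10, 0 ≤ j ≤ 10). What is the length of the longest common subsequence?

7

   ''  z  z  z  z  z  z  y  x  z  y
''  0  0  0  0  0  0  0  0  0  0  0
 z  0  1  1  1  1  1  1  1  1  1  1
 x  0  1  1  1  1  1  1  1  2  2  2
 z  0  1  2  2  2  2  2  2  2  3  3
 y  0  1  2  2  2  2  2  3  3  3  4
 z  0  1  2  3  3  3  3  3  3  4  4
 y  0  1  2  3  3  3  3  4  4  4  5
 x  0  1  2  3  3  3  3  4  5  5  5
 z  0  1  2  3  4  4  4  4  5  6  6
 y  0  1  2  3  4  4  4  5  5  6  7
 x  0  1  2  3  4  4  4  5  6  6  7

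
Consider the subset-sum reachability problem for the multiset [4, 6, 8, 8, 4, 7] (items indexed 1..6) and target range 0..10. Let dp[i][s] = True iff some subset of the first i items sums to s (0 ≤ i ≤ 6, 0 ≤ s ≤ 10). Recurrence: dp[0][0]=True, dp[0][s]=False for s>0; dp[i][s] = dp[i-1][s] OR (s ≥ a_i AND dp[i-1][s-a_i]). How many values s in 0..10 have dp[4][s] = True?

5

i\s   0   1   2   3   4   5   6   7   8   9  10
  0   T   F   F   F   F   F   F   F   F   F   F
  1   T   F   F   F   T   F   F   F   F   F   F
  2   T   F   F   F   T   F   T   F   F   F   T
  3   T   F   F   F   T   F   T   F   T   F   T
  4   T   F   F   F   T   F   T   F   T   F   T
  5   T   F   F   F   T   F   T   F   T   F   T
  6   T   F   F   F   T   F   T   T   T   F   T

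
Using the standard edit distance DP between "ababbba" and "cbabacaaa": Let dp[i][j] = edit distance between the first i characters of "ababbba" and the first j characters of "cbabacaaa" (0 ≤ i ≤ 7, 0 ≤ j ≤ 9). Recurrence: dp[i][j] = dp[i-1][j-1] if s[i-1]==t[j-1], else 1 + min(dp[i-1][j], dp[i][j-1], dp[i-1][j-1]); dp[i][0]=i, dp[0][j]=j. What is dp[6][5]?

3

   ''  c  b  a  b  a  c  a  a  a
''  0  1  2  3  4  5  6  7  8  9
 a  1  1  2  2  3  4  5  6  7  8
 b  2  2  1  2  2  3  4  5  6  7
 a  3  3  2  1  2  2  3  4  5  6
 b  4  4  3  2  1  2  3  4  5  6
 b  5  5  4  3  2  2  3  4  5  6
 b  6  6  5  4  3  3  3  4  5  6
 a  7  7  6  5  4  3  4  3  4  5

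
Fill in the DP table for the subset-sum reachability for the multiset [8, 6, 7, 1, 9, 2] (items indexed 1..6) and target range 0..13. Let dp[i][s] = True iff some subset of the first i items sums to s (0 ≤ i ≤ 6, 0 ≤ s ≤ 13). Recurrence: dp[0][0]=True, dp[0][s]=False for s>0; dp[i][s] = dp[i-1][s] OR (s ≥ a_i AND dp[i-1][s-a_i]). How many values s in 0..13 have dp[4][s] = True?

7

i\s   0   1   2   3   4   5   6   7   8   9  10  11  12  13
  0   T   F   F   F   F   F   F   F   F   F   F   F   F   F
  1   T   F   F   F   F   F   F   F   T   F   F   F   F   F
  2   T   F   F   F   F   F   T   F   T   F   F   F   F   F
  3   T   F   F   F   F   F   T   T   T   F   F   F   F   T
  4   T   T   F   F   F   F   T   T   T   T   F   F   F   T
  5   T   T   F   F   F   F   T   T   T   T   T   F   F   T
  6   T   T   T   T   F   F   T   T   T   T   T   T   T   T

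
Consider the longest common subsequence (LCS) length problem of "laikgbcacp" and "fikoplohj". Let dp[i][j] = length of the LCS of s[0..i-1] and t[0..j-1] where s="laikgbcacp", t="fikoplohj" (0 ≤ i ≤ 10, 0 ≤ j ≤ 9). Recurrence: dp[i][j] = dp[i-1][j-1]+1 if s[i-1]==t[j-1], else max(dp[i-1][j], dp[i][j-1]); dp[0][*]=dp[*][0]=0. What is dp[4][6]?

2

   ''  f  i  k  o  p  l  o  h  j
''  0  0  0  0  0  0  0  0  0  0
 l  0  0  0  0  0  0  1  1  1  1
 a  0  0  0  0  0  0  1  1  1  1
 i  0  0  1  1  1  1  1  1  1  1
 k  0  0  1  2  2  2  2  2  2  2
 g  0  0  1  2  2  2  2  2  2  2
 b  0  0  1  2  2  2  2  2  2  2
 c  0  0  1  2  2  2  2  2  2  2
 a  0  0  1  2  2  2  2  2  2  2
 c  0  0  1  2  2  2  2  2  2  2
 p  0  0  1  2  2  3  3  3  3  3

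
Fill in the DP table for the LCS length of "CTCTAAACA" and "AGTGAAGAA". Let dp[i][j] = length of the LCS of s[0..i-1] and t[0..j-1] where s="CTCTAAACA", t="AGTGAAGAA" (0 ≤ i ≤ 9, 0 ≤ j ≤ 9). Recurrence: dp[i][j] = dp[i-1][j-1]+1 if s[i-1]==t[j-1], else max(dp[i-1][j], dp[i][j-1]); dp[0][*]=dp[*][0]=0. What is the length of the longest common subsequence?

   ''  A  G  T  G  A  A  G  A  A
''  0  0  0  0  0  0  0  0  0  0
 C  0  0  0  0  0  0  0  0  0  0
 T  0  0  0  1  1  1  1  1  1  1
 C  0  0  0  1  1  1  1  1  1  1
 T  0  0  0  1  1  1  1  1  1  1
 A  0  1  1  1  1  2  2  2  2  2
 A  0  1  1  1  1  2  3  3  3  3
 A  0  1  1  1  1  2  3  3  4  4
 C  0  1  1  1  1  2  3  3  4  4
 A  0  1  1  1  1  2  3  3  4  5

5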